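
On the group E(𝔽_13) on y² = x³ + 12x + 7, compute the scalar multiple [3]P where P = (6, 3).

Repeated addition: build up to 3P.
2P: tangent at (6, 3): λ = (3·6² + 12)/(2·3) ≡ 3/6. 6⁻¹ ≡ 11 (mod 13) since 6·11 = 66 ≡ 1, so λ ≡ 3·11 ≡ 7.
  x = λ² - 6 - 6 = 49 - 12 ≡ 11; y = λ·(6 - 11) - 3 ≡ 1. → (11, 1)
3P: (11, 1) + (6, 3). λ = (3 - 1)/(6 - 11) ≡ 2/8 mod 13. 8⁻¹ ≡ 5 (mod 13) since 8·5 = 40 ≡ 1, so λ ≡ 10.
  x = λ² - 11 - 6 = 100 - 17 ≡ 5; y = λ·(11 - 5) - 1 ≡ 7. → (5, 7)

(5, 7)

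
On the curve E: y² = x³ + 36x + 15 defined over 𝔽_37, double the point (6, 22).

(14, 9)

tangent at (6, 22): λ = (3·6² + 36)/(2·22) ≡ 33/7. 7⁻¹ ≡ 16 (mod 37), so λ ≡ 33·16 ≡ 10.
  x = λ² - 6 - 6 = 100 - 12 ≡ 14; y = λ·(6 - 14) - 22 ≡ 9. → (14, 9)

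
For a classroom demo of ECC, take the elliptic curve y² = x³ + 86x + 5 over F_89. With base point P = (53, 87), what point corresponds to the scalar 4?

(10, 68)

Double-and-add on 4 = (100)₂. Start with P = (53, 87) for the leading 1-bit.
double: tangent at (53, 87): λ = (3·53² + 86)/(2·87) ≡ 58/85. 85⁻¹ ≡ 22 (mod 89), so λ ≡ 58·22 ≡ 30.
  x = λ² - 53 - 53 = 900 - 106 ≡ 82; y = λ·(53 - 82) - 87 ≡ 22. → (82, 22)
double: tangent at (82, 22): λ = (3·82² + 86)/(2·22) ≡ 55/44. 44⁻¹ ≡ 87 (mod 89) since 44·87 = 3828 ≡ 1, so λ ≡ 55·87 ≡ 68.
  x = λ² - 82 - 82 = 4624 - 164 ≡ 10; y = λ·(82 - 10) - 22 ≡ 68. → (10, 68)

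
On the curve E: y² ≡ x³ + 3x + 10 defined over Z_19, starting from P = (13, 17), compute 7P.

Repeated addition: build up to 7P.
2P: tangent at (13, 17): λ = (3·13² + 3)/(2·17) ≡ 16/15. 15⁻¹ ≡ 14 (mod 19), so λ ≡ 16·14 ≡ 15.
  x = λ² - 13 - 13 = 225 - 26 ≡ 9; y = λ·(13 - 9) - 17 ≡ 5. → (9, 5)
3P: (9, 5) + (13, 17). λ = (17 - 5)/(13 - 9) ≡ 12/4 mod 19. 4⁻¹ ≡ 5 (mod 19), so λ ≡ 3.
  x = λ² - 9 - 13 = 9 - 22 ≡ 6; y = λ·(9 - 6) - 5 ≡ 4. → (6, 4)
4P: (6, 4) + (13, 17). λ = (17 - 4)/(13 - 6) ≡ 13/7 mod 19. 7⁻¹ ≡ 11 (mod 19), so λ ≡ 10.
  x = λ² - 6 - 13 = 100 - 19 ≡ 5; y = λ·(6 - 5) - 4 ≡ 6. → (5, 6)
5P: (5, 6) + (13, 17). λ = (17 - 6)/(13 - 5) ≡ 11/8 mod 19. 8⁻¹ ≡ 12 (mod 19) since 8·12 = 96 ≡ 1, so λ ≡ 18.
  x = λ² - 5 - 13 = 324 - 18 ≡ 2; y = λ·(5 - 2) - 6 ≡ 10. → (2, 10)
6P: (2, 10) + (13, 17). λ = (17 - 10)/(13 - 2) ≡ 7/11 mod 19. 11⁻¹ ≡ 7 (mod 19), so λ ≡ 11.
  x = λ² - 2 - 13 = 121 - 15 ≡ 11; y = λ·(2 - 11) - 10 ≡ 5. → (11, 5)
7P: (11, 5) + (13, 17). λ = (17 - 5)/(13 - 11) ≡ 12/2 mod 19. 2⁻¹ ≡ 10 (mod 19), so λ ≡ 6.
  x = λ² - 11 - 13 = 36 - 24 ≡ 12; y = λ·(11 - 12) - 5 ≡ 8. → (12, 8)

(12, 8)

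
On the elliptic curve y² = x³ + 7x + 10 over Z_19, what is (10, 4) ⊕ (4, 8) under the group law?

(16, 0)

(10, 4) + (4, 8). λ = (8 - 4)/(4 - 10) ≡ 4/13 mod 19. 13⁻¹ ≡ 3 (mod 19), so λ ≡ 12.
  x = λ² - 10 - 4 = 144 - 14 ≡ 16; y = λ·(10 - 16) - 4 ≡ 0. → (16, 0)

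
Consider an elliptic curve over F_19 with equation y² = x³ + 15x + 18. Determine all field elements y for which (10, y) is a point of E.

x³ + 15x + 18 = 1168 ≡ 9 (mod 19).
Square roots of 9 mod 19: 3 and 16 (since 3² = 9 ≡ 9).

3, 16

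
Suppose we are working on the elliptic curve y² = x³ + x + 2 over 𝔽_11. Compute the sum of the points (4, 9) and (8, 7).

(4, 9) + (8, 7). λ = (7 - 9)/(8 - 4) ≡ 9/4 mod 11. 4⁻¹ ≡ 3 (mod 11), so λ ≡ 5.
  x = λ² - 4 - 8 = 25 - 12 ≡ 2; y = λ·(4 - 2) - 9 ≡ 1. → (2, 1)

(2, 1)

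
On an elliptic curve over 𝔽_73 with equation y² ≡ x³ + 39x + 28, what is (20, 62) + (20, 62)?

tangent at (20, 62): λ = (3·20² + 39)/(2·62) ≡ 71/51. 51⁻¹ ≡ 63 (mod 73), so λ ≡ 71·63 ≡ 20.
  x = λ² - 20 - 20 = 400 - 40 ≡ 68; y = λ·(20 - 68) - 62 ≡ 0. → (68, 0)

(68, 0)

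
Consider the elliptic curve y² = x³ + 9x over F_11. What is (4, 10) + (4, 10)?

(4, 1)

tangent at (4, 10): λ = (3·4² + 9)/(2·10) ≡ 2/9. 9⁻¹ ≡ 5 (mod 11), so λ ≡ 2·5 ≡ 10.
  x = λ² - 4 - 4 = 100 - 8 ≡ 4; y = λ·(4 - 4) - 10 ≡ 1. → (4, 1)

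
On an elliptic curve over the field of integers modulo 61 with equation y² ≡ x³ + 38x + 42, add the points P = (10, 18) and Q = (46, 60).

(10, 18) + (46, 60). λ = (60 - 18)/(46 - 10) ≡ 42/36 mod 61. 36⁻¹ ≡ 39 (mod 61), so λ ≡ 52.
  x = λ² - 10 - 46 = 2704 - 56 ≡ 25; y = λ·(10 - 25) - 18 ≡ 56. → (25, 56)

(25, 56)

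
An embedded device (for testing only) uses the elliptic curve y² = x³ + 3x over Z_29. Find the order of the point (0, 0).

2P: (0, 0) + (0, 0): same x and y₁ ≡ -y₂, so the sum is 𝒪.
2P = 𝒪, so the order is 2.

2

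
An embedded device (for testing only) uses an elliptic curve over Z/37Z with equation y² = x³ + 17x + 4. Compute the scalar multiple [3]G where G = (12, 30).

(12, 7)

Repeated addition: build up to 3G.
2G: tangent at (12, 30): λ = (3·12² + 17)/(2·30) ≡ 5/23. 23⁻¹ ≡ 29 (mod 37), so λ ≡ 5·29 ≡ 34.
  x = λ² - 12 - 12 = 1156 - 24 ≡ 22; y = λ·(12 - 22) - 30 ≡ 0. → (22, 0)
3G: (22, 0) + (12, 30). λ = (30 - 0)/(12 - 22) ≡ 30/27 mod 37. 27⁻¹ ≡ 11 (mod 37), so λ ≡ 34.
  x = λ² - 22 - 12 = 1156 - 34 ≡ 12; y = λ·(22 - 12) - 0 ≡ 7. → (12, 7)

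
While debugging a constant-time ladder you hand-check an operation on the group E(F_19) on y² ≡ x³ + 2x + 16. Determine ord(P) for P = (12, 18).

2P: tangent at (12, 18): λ = (3·12² + 2)/(2·18) ≡ 16/17. 17⁻¹ ≡ 9 (mod 19) since 17·9 = 153 ≡ 1, so λ ≡ 16·9 ≡ 11.
  x = λ² - 12 - 12 = 121 - 24 ≡ 2; y = λ·(12 - 2) - 18 ≡ 16. → (2, 16)
3P: (2, 16) + (12, 18). λ = (18 - 16)/(12 - 2) ≡ 2/10 mod 19. 10⁻¹ ≡ 2 (mod 19), so λ ≡ 4.
  x = λ² - 2 - 12 = 16 - 14 ≡ 2; y = λ·(2 - 2) - 16 ≡ 3. → (2, 3)
4P: (2, 3) + (12, 18). λ = (18 - 3)/(12 - 2) ≡ 15/10 mod 19. 10⁻¹ ≡ 2 (mod 19), so λ ≡ 11.
  x = λ² - 2 - 12 = 121 - 14 ≡ 12; y = λ·(2 - 12) - 3 ≡ 1. → (12, 1)
5P: (12, 1) + (12, 18): same x and y₁ ≡ -y₂, so the sum is O.
5P = O, so the order is 5.

5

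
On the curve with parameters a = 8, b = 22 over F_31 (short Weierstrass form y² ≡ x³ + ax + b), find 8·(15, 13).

Write P = (15, 13).
Repeated addition: build up to 8P.
2P: tangent at (15, 13): λ = (3·15² + 8)/(2·13) ≡ 1/26. 26⁻¹ ≡ 6 (mod 31), so λ ≡ 1·6 ≡ 6.
  x = λ² - 15 - 15 = 36 - 30 ≡ 6; y = λ·(15 - 6) - 13 ≡ 10. → (6, 10)
3P: (6, 10) + (15, 13). λ = (13 - 10)/(15 - 6) ≡ 3/9 mod 31. 9⁻¹ ≡ 7 (mod 31), so λ ≡ 21.
  x = λ² - 6 - 15 = 441 - 21 ≡ 17; y = λ·(6 - 17) - 10 ≡ 7. → (17, 7)
4P: (17, 7) + (15, 13). λ = (13 - 7)/(15 - 17) ≡ 6/29 mod 31. 29⁻¹ ≡ 15 (mod 31), so λ ≡ 28.
  x = λ² - 17 - 15 = 784 - 32 ≡ 8; y = λ·(17 - 8) - 7 ≡ 28. → (8, 28)
5P: (8, 28) + (15, 13). λ = (13 - 28)/(15 - 8) ≡ 16/7 mod 31. 7⁻¹ ≡ 9 (mod 31), so λ ≡ 20.
  x = λ² - 8 - 15 = 400 - 23 ≡ 5; y = λ·(8 - 5) - 28 ≡ 1. → (5, 1)
6P: (5, 1) + (15, 13). λ = (13 - 1)/(15 - 5) ≡ 12/10 mod 31. 10⁻¹ ≡ 28 (mod 31), so λ ≡ 26.
  x = λ² - 5 - 15 = 676 - 20 ≡ 5; y = λ·(5 - 5) - 1 ≡ 30. → (5, 30)
7P: (5, 30) + (15, 13). λ = (13 - 30)/(15 - 5) ≡ 14/10 mod 31. 10⁻¹ ≡ 28 (mod 31), so λ ≡ 20.
  x = λ² - 5 - 15 = 400 - 20 ≡ 8; y = λ·(5 - 8) - 30 ≡ 3. → (8, 3)
8P: (8, 3) + (15, 13). λ = (13 - 3)/(15 - 8) ≡ 10/7 mod 31. 7⁻¹ ≡ 9 (mod 31) since 7·9 = 63 ≡ 1, so λ ≡ 28.
  x = λ² - 8 - 15 = 784 - 23 ≡ 17; y = λ·(8 - 17) - 3 ≡ 24. → (17, 24)

(17, 24)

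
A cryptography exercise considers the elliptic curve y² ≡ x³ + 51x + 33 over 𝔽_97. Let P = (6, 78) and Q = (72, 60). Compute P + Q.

(80, 48)

(6, 78) + (72, 60). λ = (60 - 78)/(72 - 6) ≡ 79/66 mod 97. 66⁻¹ ≡ 25 (mod 97), so λ ≡ 35.
  x = λ² - 6 - 72 = 1225 - 78 ≡ 80; y = λ·(6 - 80) - 78 ≡ 48. → (80, 48)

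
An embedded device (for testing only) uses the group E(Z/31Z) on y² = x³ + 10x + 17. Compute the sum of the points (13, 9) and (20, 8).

(13, 9) + (20, 8). λ = (8 - 9)/(20 - 13) ≡ 30/7 mod 31. 7⁻¹ ≡ 9 (mod 31), so λ ≡ 22.
  x = λ² - 13 - 20 = 484 - 33 ≡ 17; y = λ·(13 - 17) - 9 ≡ 27. → (17, 27)

(17, 27)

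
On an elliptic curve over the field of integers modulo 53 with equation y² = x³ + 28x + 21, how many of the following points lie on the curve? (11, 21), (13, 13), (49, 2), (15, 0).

(11, 21): 21² ≡ 17, rhs ≡ 17 → on.
(13, 13): 13² ≡ 10, rhs ≡ 38 → off.
(49, 2): 2² ≡ 4, rhs ≡ 4 → on.
(15, 0): 0² ≡ 0, rhs ≡ 0 → on.

3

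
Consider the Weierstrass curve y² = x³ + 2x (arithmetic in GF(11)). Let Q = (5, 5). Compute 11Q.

(5, 6)

Repeated addition: build up to 11Q.
2Q: tangent at (5, 5): λ = (3·5² + 2)/(2·5) ≡ 0/10. 10⁻¹ ≡ 10 (mod 11), so λ ≡ 0·10 ≡ 0.
  x = λ² - 5 - 5 = 0 - 10 ≡ 1; y = λ·(5 - 1) - 5 ≡ 6. → (1, 6)
3Q: (1, 6) + (5, 5). λ = (5 - 6)/(5 - 1) ≡ 10/4 mod 11. 4⁻¹ ≡ 3 (mod 11), so λ ≡ 8.
  x = λ² - 1 - 5 = 64 - 6 ≡ 3; y = λ·(1 - 3) - 6 ≡ 0. → (3, 0)
4Q: (3, 0) + (5, 5). λ = (5 - 0)/(5 - 3) ≡ 5/2 mod 11. 2⁻¹ ≡ 6 (mod 11) since 2·6 = 12 ≡ 1, so λ ≡ 8.
  x = λ² - 3 - 5 = 64 - 8 ≡ 1; y = λ·(3 - 1) - 0 ≡ 5. → (1, 5)
5Q: (1, 5) + (5, 5). λ = (5 - 5)/(5 - 1) ≡ 0/4 mod 11. 4⁻¹ ≡ 3 (mod 11) since 4·3 = 12 ≡ 1, so λ ≡ 0.
  x = λ² - 1 - 5 = 0 - 6 ≡ 5; y = λ·(1 - 5) - 5 ≡ 6. → (5, 6)
6Q: (5, 6) + (5, 5): same x and y₁ ≡ -y₂, so the sum is the point at infinity.
7Q: the point at infinity + (5, 5) = (5, 5) (identity).
8Q: tangent at (5, 5): λ = (3·5² + 2)/(2·5) ≡ 0/10. 10⁻¹ ≡ 10 (mod 11), so λ ≡ 0·10 ≡ 0.
  x = λ² - 5 - 5 = 0 - 10 ≡ 1; y = λ·(5 - 1) - 5 ≡ 6. → (1, 6)
9Q: (1, 6) + (5, 5). λ = (5 - 6)/(5 - 1) ≡ 10/4 mod 11. 4⁻¹ ≡ 3 (mod 11) since 4·3 = 12 ≡ 1, so λ ≡ 8.
  x = λ² - 1 - 5 = 64 - 6 ≡ 3; y = λ·(1 - 3) - 6 ≡ 0. → (3, 0)
10Q: (3, 0) + (5, 5). λ = (5 - 0)/(5 - 3) ≡ 5/2 mod 11. 2⁻¹ ≡ 6 (mod 11) since 2·6 = 12 ≡ 1, so λ ≡ 8.
  x = λ² - 3 - 5 = 64 - 8 ≡ 1; y = λ·(3 - 1) - 0 ≡ 5. → (1, 5)
11Q: (1, 5) + (5, 5). λ = (5 - 5)/(5 - 1) ≡ 0/4 mod 11. 4⁻¹ ≡ 3 (mod 11), so λ ≡ 0.
  x = λ² - 1 - 5 = 0 - 6 ≡ 5; y = λ·(1 - 5) - 5 ≡ 6. → (5, 6)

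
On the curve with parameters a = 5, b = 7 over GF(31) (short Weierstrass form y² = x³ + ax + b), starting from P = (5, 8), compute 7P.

(29, 12)

Repeated addition: build up to 7P.
2P: tangent at (5, 8): λ = (3·5² + 5)/(2·8) ≡ 18/16. 16⁻¹ ≡ 2 (mod 31), so λ ≡ 18·2 ≡ 5.
  x = λ² - 5 - 5 = 25 - 10 ≡ 15; y = λ·(5 - 15) - 8 ≡ 4. → (15, 4)
3P: (15, 4) + (5, 8). λ = (8 - 4)/(5 - 15) ≡ 4/21 mod 31. 21⁻¹ ≡ 3 (mod 31), so λ ≡ 12.
  x = λ² - 15 - 5 = 144 - 20 ≡ 0; y = λ·(15 - 0) - 4 ≡ 21. → (0, 21)
4P: (0, 21) + (5, 8). λ = (8 - 21)/(5 - 0) ≡ 18/5 mod 31. 5⁻¹ ≡ 25 (mod 31), so λ ≡ 16.
  x = λ² - 0 - 5 = 256 - 5 ≡ 3; y = λ·(0 - 3) - 21 ≡ 24. → (3, 24)
5P: (3, 24) + (5, 8). λ = (8 - 24)/(5 - 3) ≡ 15/2 mod 31. 2⁻¹ ≡ 16 (mod 31), so λ ≡ 23.
  x = λ² - 3 - 5 = 529 - 8 ≡ 25; y = λ·(3 - 25) - 24 ≡ 28. → (25, 28)
6P: (25, 28) + (5, 8). λ = (8 - 28)/(5 - 25) ≡ 11/11 mod 31. 11⁻¹ ≡ 17 (mod 31), so λ ≡ 1.
  x = λ² - 25 - 5 = 1 - 30 ≡ 2; y = λ·(25 - 2) - 28 ≡ 26. → (2, 26)
7P: (2, 26) + (5, 8). λ = (8 - 26)/(5 - 2) ≡ 13/3 mod 31. 3⁻¹ ≡ 21 (mod 31), so λ ≡ 25.
  x = λ² - 2 - 5 = 625 - 7 ≡ 29; y = λ·(2 - 29) - 26 ≡ 12. → (29, 12)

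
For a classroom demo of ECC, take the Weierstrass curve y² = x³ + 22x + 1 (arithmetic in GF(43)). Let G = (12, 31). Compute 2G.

(20, 20)

tangent at (12, 31): λ = (3·12² + 22)/(2·31) ≡ 24/19. 19⁻¹ ≡ 34 (mod 43), so λ ≡ 24·34 ≡ 42.
  x = λ² - 12 - 12 = 1764 - 24 ≡ 20; y = λ·(12 - 20) - 31 ≡ 20. → (20, 20)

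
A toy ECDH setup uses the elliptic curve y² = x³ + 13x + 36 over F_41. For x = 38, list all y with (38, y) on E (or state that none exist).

none

x³ + 13x + 36 = 55402 ≡ 11 (mod 41).
11 is a non-residue mod 41; no y exists.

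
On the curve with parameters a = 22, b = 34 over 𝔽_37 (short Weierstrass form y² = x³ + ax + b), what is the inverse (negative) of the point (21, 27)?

(21, 10)

-(21, 27) = (21, -27 mod 37) = (21, 10).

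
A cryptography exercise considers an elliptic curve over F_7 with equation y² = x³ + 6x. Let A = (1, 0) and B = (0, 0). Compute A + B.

(1, 0) + (0, 0). λ = (0 - 0)/(0 - 1) ≡ 0/6 mod 7. 6⁻¹ ≡ 6 (mod 7), so λ ≡ 0.
  x = λ² - 1 - 0 = 0 - 1 ≡ 6; y = λ·(1 - 6) - 0 ≡ 0. → (6, 0)

(6, 0)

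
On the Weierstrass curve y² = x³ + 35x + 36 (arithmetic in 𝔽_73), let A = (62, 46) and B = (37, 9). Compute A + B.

(62, 46) + (37, 9). λ = (9 - 46)/(37 - 62) ≡ 36/48 mod 73. 48⁻¹ ≡ 35 (mod 73), so λ ≡ 19.
  x = λ² - 62 - 37 = 361 - 99 ≡ 43; y = λ·(62 - 43) - 46 ≡ 23. → (43, 23)

(43, 23)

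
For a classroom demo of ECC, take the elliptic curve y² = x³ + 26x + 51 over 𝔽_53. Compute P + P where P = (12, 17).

(30, 18)

tangent at (12, 17): λ = (3·12² + 26)/(2·17) ≡ 34/34. 34⁻¹ ≡ 39 (mod 53) since 34·39 = 1326 ≡ 1, so λ ≡ 34·39 ≡ 1.
  x = λ² - 12 - 12 = 1 - 24 ≡ 30; y = λ·(12 - 30) - 17 ≡ 18. → (30, 18)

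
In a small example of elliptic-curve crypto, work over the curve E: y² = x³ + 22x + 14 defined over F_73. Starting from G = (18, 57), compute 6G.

Repeated addition: build up to 6G.
2G: tangent at (18, 57): λ = (3·18² + 22)/(2·57) ≡ 45/41. 41⁻¹ ≡ 57 (mod 73), so λ ≡ 45·57 ≡ 10.
  x = λ² - 18 - 18 = 100 - 36 ≡ 64; y = λ·(18 - 64) - 57 ≡ 67. → (64, 67)
3G: (64, 67) + (18, 57). λ = (57 - 67)/(18 - 64) ≡ 63/27 mod 73. 27⁻¹ ≡ 46 (mod 73), so λ ≡ 51.
  x = λ² - 64 - 18 = 2601 - 82 ≡ 37; y = λ·(64 - 37) - 67 ≡ 69. → (37, 69)
4G: (37, 69) + (18, 57). λ = (57 - 69)/(18 - 37) ≡ 61/54 mod 73. 54⁻¹ ≡ 23 (mod 73) since 54·23 = 1242 ≡ 1, so λ ≡ 16.
  x = λ² - 37 - 18 = 256 - 55 ≡ 55; y = λ·(37 - 55) - 69 ≡ 8. → (55, 8)
5G: (55, 8) + (18, 57). λ = (57 - 8)/(18 - 55) ≡ 49/36 mod 73. 36⁻¹ ≡ 71 (mod 73), so λ ≡ 48.
  x = λ² - 55 - 18 = 2304 - 73 ≡ 41; y = λ·(55 - 41) - 8 ≡ 7. → (41, 7)
6G: (41, 7) + (18, 57). λ = (57 - 7)/(18 - 41) ≡ 50/50 mod 73. 50⁻¹ ≡ 19 (mod 73) since 50·19 = 950 ≡ 1, so λ ≡ 1.
  x = λ² - 41 - 18 = 1 - 59 ≡ 15; y = λ·(41 - 15) - 7 ≡ 19. → (15, 19)

(15, 19)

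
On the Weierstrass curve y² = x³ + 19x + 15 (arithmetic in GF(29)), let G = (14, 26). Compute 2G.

tangent at (14, 26): λ = (3·14² + 19)/(2·26) ≡ 27/23. 23⁻¹ ≡ 24 (mod 29) since 23·24 = 552 ≡ 1, so λ ≡ 27·24 ≡ 10.
  x = λ² - 14 - 14 = 100 - 28 ≡ 14; y = λ·(14 - 14) - 26 ≡ 3. → (14, 3)

(14, 3)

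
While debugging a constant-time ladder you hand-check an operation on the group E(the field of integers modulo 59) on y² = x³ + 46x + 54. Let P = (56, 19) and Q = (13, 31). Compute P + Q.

(56, 19) + (13, 31). λ = (31 - 19)/(13 - 56) ≡ 12/16 mod 59. 16⁻¹ ≡ 48 (mod 59), so λ ≡ 45.
  x = λ² - 56 - 13 = 2025 - 69 ≡ 9; y = λ·(56 - 9) - 19 ≡ 31. → (9, 31)

(9, 31)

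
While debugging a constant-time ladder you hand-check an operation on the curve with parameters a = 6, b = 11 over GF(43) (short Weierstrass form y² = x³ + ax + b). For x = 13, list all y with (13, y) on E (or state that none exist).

x³ + 6x + 11 = 2286 ≡ 7 (mod 43).
7 is a non-residue mod 43; no y exists.

none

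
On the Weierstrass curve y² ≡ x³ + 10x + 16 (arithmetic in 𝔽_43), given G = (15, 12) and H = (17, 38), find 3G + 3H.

First 3G:
Repeated addition: build up to 3G.
2G: tangent at (15, 12): λ = (3·15² + 10)/(2·12) ≡ 40/24. 24⁻¹ ≡ 9 (mod 43), so λ ≡ 40·9 ≡ 16.
  x = λ² - 15 - 15 = 256 - 30 ≡ 11; y = λ·(15 - 11) - 12 ≡ 9. → (11, 9)
3G: (11, 9) + (15, 12). λ = (12 - 9)/(15 - 11) ≡ 3/4 mod 43. 4⁻¹ ≡ 11 (mod 43) since 4·11 = 44 ≡ 1, so λ ≡ 33.
  x = λ² - 11 - 15 = 1089 - 26 ≡ 31; y = λ·(11 - 31) - 9 ≡ 19. → (31, 19)
3G = (31, 19).
Next 3H:
Repeated addition: build up to 3H.
2H: tangent at (17, 38): λ = (3·17² + 10)/(2·38) ≡ 17/33. 33⁻¹ ≡ 30 (mod 43) since 33·30 = 990 ≡ 1, so λ ≡ 17·30 ≡ 37.
  x = λ² - 17 - 17 = 1369 - 34 ≡ 2; y = λ·(17 - 2) - 38 ≡ 1. → (2, 1)
3H: (2, 1) + (17, 38). λ = (38 - 1)/(17 - 2) ≡ 37/15 mod 43. 15⁻¹ ≡ 23 (mod 43) since 15·23 = 345 ≡ 1, so λ ≡ 34.
  x = λ² - 2 - 17 = 1156 - 19 ≡ 19; y = λ·(2 - 19) - 1 ≡ 23. → (19, 23)
3H = (19, 23).
Finally 3G + 3H:
(31, 19) + (19, 23). λ = (23 - 19)/(19 - 31) ≡ 4/31 mod 43. 31⁻¹ ≡ 25 (mod 43), so λ ≡ 14.
  x = λ² - 31 - 19 = 196 - 50 ≡ 17; y = λ·(31 - 17) - 19 ≡ 5. → (17, 5)

(17, 5)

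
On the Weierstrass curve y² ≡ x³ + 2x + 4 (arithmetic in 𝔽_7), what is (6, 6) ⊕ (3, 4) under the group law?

(0, 5)

(6, 6) + (3, 4). λ = (4 - 6)/(3 - 6) ≡ 5/4 mod 7. 4⁻¹ ≡ 2 (mod 7) since 4·2 = 8 ≡ 1, so λ ≡ 3.
  x = λ² - 6 - 3 = 9 - 9 ≡ 0; y = λ·(6 - 0) - 6 ≡ 5. → (0, 5)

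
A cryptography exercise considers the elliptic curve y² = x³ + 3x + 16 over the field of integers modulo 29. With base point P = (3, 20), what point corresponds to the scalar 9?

(8, 1)

Repeated addition: build up to 9P.
2P: tangent at (3, 20): λ = (3·3² + 3)/(2·20) ≡ 1/11. 11⁻¹ ≡ 8 (mod 29) since 11·8 = 88 ≡ 1, so λ ≡ 1·8 ≡ 8.
  x = λ² - 3 - 3 = 64 - 6 ≡ 0; y = λ·(3 - 0) - 20 ≡ 4. → (0, 4)
3P: (0, 4) + (3, 20). λ = (20 - 4)/(3 - 0) ≡ 16/3 mod 29. 3⁻¹ ≡ 10 (mod 29) since 3·10 = 30 ≡ 1, so λ ≡ 15.
  x = λ² - 0 - 3 = 225 - 3 ≡ 19; y = λ·(0 - 19) - 4 ≡ 1. → (19, 1)
4P: (19, 1) + (3, 20). λ = (20 - 1)/(3 - 19) ≡ 19/13 mod 29. 13⁻¹ ≡ 9 (mod 29), so λ ≡ 26.
  x = λ² - 19 - 3 = 676 - 22 ≡ 16; y = λ·(19 - 16) - 1 ≡ 19. → (16, 19)
5P: (16, 19) + (3, 20). λ = (20 - 19)/(3 - 16) ≡ 1/16 mod 29. 16⁻¹ ≡ 20 (mod 29) since 16·20 = 320 ≡ 1, so λ ≡ 20.
  x = λ² - 16 - 3 = 400 - 19 ≡ 4; y = λ·(16 - 4) - 19 ≡ 18. → (4, 18)
6P: (4, 18) + (3, 20). λ = (20 - 18)/(3 - 4) ≡ 2/28 mod 29. 28⁻¹ ≡ 28 (mod 29), so λ ≡ 27.
  x = λ² - 4 - 3 = 729 - 7 ≡ 26; y = λ·(4 - 26) - 18 ≡ 26. → (26, 26)
7P: (26, 26) + (3, 20). λ = (20 - 26)/(3 - 26) ≡ 23/6 mod 29. 6⁻¹ ≡ 5 (mod 29) since 6·5 = 30 ≡ 1, so λ ≡ 28.
  x = λ² - 26 - 3 = 784 - 29 ≡ 1; y = λ·(26 - 1) - 26 ≡ 7. → (1, 7)
8P: (1, 7) + (3, 20). λ = (20 - 7)/(3 - 1) ≡ 13/2 mod 29. 2⁻¹ ≡ 15 (mod 29) since 2·15 = 30 ≡ 1, so λ ≡ 21.
  x = λ² - 1 - 3 = 441 - 4 ≡ 2; y = λ·(1 - 2) - 7 ≡ 1. → (2, 1)
9P: (2, 1) + (3, 20). λ = (20 - 1)/(3 - 2) ≡ 19/1 mod 29. 1⁻¹ ≡ 1 (mod 29) since 1·1 = 1 ≡ 1, so λ ≡ 19.
  x = λ² - 2 - 3 = 361 - 5 ≡ 8; y = λ·(2 - 8) - 1 ≡ 1. → (8, 1)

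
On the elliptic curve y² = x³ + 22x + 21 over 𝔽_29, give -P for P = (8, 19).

(8, 10)

-(8, 19) = (8, -19 mod 29) = (8, 10).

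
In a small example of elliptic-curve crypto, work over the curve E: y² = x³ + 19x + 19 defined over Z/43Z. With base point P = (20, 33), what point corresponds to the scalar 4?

(23, 29)

Repeated addition: build up to 4P.
2P: tangent at (20, 33): λ = (3·20² + 19)/(2·33) ≡ 15/23. 23⁻¹ ≡ 15 (mod 43) since 23·15 = 345 ≡ 1, so λ ≡ 15·15 ≡ 10.
  x = λ² - 20 - 20 = 100 - 40 ≡ 17; y = λ·(20 - 17) - 33 ≡ 40. → (17, 40)
3P: (17, 40) + (20, 33). λ = (33 - 40)/(20 - 17) ≡ 36/3 mod 43. 3⁻¹ ≡ 29 (mod 43), so λ ≡ 12.
  x = λ² - 17 - 20 = 144 - 37 ≡ 21; y = λ·(17 - 21) - 40 ≡ 41. → (21, 41)
4P: (21, 41) + (20, 33). λ = (33 - 41)/(20 - 21) ≡ 35/42 mod 43. 42⁻¹ ≡ 42 (mod 43) since 42·42 = 1764 ≡ 1, so λ ≡ 8.
  x = λ² - 21 - 20 = 64 - 41 ≡ 23; y = λ·(21 - 23) - 41 ≡ 29. → (23, 29)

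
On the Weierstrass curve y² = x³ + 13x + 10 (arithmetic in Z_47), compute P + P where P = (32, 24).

(37, 14)

tangent at (32, 24): λ = (3·32² + 13)/(2·24) ≡ 30/1. 1⁻¹ ≡ 1 (mod 47), so λ ≡ 30·1 ≡ 30.
  x = λ² - 32 - 32 = 900 - 64 ≡ 37; y = λ·(32 - 37) - 24 ≡ 14. → (37, 14)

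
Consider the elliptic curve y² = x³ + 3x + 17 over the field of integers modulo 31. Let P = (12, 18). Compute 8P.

Double-and-add on 8 = (1000)₂. Start with P = (12, 18) for the leading 1-bit.
double: tangent at (12, 18): λ = (3·12² + 3)/(2·18) ≡ 1/5. 5⁻¹ ≡ 25 (mod 31) since 5·25 = 125 ≡ 1, so λ ≡ 1·25 ≡ 25.
  x = λ² - 12 - 12 = 625 - 24 ≡ 12; y = λ·(12 - 12) - 18 ≡ 13. → (12, 13)
double: tangent at (12, 13): λ = (3·12² + 3)/(2·13) ≡ 1/26. 26⁻¹ ≡ 6 (mod 31) since 26·6 = 156 ≡ 1, so λ ≡ 1·6 ≡ 6.
  x = λ² - 12 - 12 = 36 - 24 ≡ 12; y = λ·(12 - 12) - 13 ≡ 18. → (12, 18)
double: tangent at (12, 18): λ = (3·12² + 3)/(2·18) ≡ 1/5. 5⁻¹ ≡ 25 (mod 31), so λ ≡ 1·25 ≡ 25.
  x = λ² - 12 - 12 = 625 - 24 ≡ 12; y = λ·(12 - 12) - 18 ≡ 13. → (12, 13)

(12, 13)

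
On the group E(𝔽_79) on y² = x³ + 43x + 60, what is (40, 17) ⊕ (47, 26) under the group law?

(13, 29)

(40, 17) + (47, 26). λ = (26 - 17)/(47 - 40) ≡ 9/7 mod 79. 7⁻¹ ≡ 34 (mod 79) since 7·34 = 238 ≡ 1, so λ ≡ 69.
  x = λ² - 40 - 47 = 4761 - 87 ≡ 13; y = λ·(40 - 13) - 17 ≡ 29. → (13, 29)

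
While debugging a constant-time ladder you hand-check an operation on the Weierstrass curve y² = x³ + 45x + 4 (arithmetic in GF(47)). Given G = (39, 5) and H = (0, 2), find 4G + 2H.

(40, 2)

First 4G:
Double-and-add on 4 = (100)₂. Start with G = (39, 5) for the leading 1-bit.
double: tangent at (39, 5): λ = (3·39² + 45)/(2·5) ≡ 2/10. 10⁻¹ ≡ 33 (mod 47) since 10·33 = 330 ≡ 1, so λ ≡ 2·33 ≡ 19.
  x = λ² - 39 - 39 = 361 - 78 ≡ 1; y = λ·(39 - 1) - 5 ≡ 12. → (1, 12)
double: tangent at (1, 12): λ = (3·1² + 45)/(2·12) ≡ 1/24. 24⁻¹ ≡ 2 (mod 47) since 24·2 = 48 ≡ 1, so λ ≡ 1·2 ≡ 2.
  x = λ² - 1 - 1 = 4 - 2 ≡ 2; y = λ·(1 - 2) - 12 ≡ 33. → (2, 33)
4G = (2, 33).
Next 2H:
Repeated addition: build up to 2H.
2H: tangent at (0, 2): λ = (3·0² + 45)/(2·2) ≡ 45/4. 4⁻¹ ≡ 12 (mod 47) since 4·12 = 48 ≡ 1, so λ ≡ 45·12 ≡ 23.
  x = λ² - 0 - 0 = 529 - 0 ≡ 12; y = λ·(0 - 12) - 2 ≡ 4. → (12, 4)
2H = (12, 4).
Finally 4G + 2H:
(2, 33) + (12, 4). λ = (4 - 33)/(12 - 2) ≡ 18/10 mod 47. 10⁻¹ ≡ 33 (mod 47) since 10·33 = 330 ≡ 1, so λ ≡ 30.
  x = λ² - 2 - 12 = 900 - 14 ≡ 40; y = λ·(2 - 40) - 33 ≡ 2. → (40, 2)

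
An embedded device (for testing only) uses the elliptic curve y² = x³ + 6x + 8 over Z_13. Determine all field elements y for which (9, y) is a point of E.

x³ + 6x + 8 = 791 ≡ 11 (mod 13).
11 is a non-residue mod 13; no y exists.

none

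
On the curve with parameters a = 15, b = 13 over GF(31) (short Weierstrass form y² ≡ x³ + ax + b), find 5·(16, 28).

Write G = (16, 28).
Double-and-add on 5 = (101)₂. Start with G = (16, 28) for the leading 1-bit.
double: tangent at (16, 28): λ = (3·16² + 15)/(2·28) ≡ 8/25. 25⁻¹ ≡ 5 (mod 31), so λ ≡ 8·5 ≡ 9.
  x = λ² - 16 - 16 = 81 - 32 ≡ 18; y = λ·(16 - 18) - 28 ≡ 16. → (18, 16)
double: tangent at (18, 16): λ = (3·18² + 15)/(2·16) ≡ 26/1. 1⁻¹ ≡ 1 (mod 31), so λ ≡ 26·1 ≡ 26.
  x = λ² - 18 - 18 = 676 - 36 ≡ 20; y = λ·(18 - 20) - 16 ≡ 25. → (20, 25)
add G: (20, 25) + (16, 28). λ = (28 - 25)/(16 - 20) ≡ 3/27 mod 31. 27⁻¹ ≡ 23 (mod 31) since 27·23 = 621 ≡ 1, so λ ≡ 7.
  x = λ² - 20 - 16 = 49 - 36 ≡ 13; y = λ·(20 - 13) - 25 ≡ 24. → (13, 24)

(13, 24)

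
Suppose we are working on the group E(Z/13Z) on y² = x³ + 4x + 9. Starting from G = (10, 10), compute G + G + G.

(2, 8)

Repeated addition: build up to 3G.
2G: tangent at (10, 10): λ = (3·10² + 4)/(2·10) ≡ 5/7. 7⁻¹ ≡ 2 (mod 13), so λ ≡ 5·2 ≡ 10.
  x = λ² - 10 - 10 = 100 - 20 ≡ 2; y = λ·(10 - 2) - 10 ≡ 5. → (2, 5)
3G: (2, 5) + (10, 10). λ = (10 - 5)/(10 - 2) ≡ 5/8 mod 13. 8⁻¹ ≡ 5 (mod 13), so λ ≡ 12.
  x = λ² - 2 - 10 = 144 - 12 ≡ 2; y = λ·(2 - 2) - 5 ≡ 8. → (2, 8)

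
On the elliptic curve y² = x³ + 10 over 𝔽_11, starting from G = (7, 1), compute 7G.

Double-and-add on 7 = (111)₂. Start with G = (7, 1) for the leading 1-bit.
double: tangent at (7, 1): λ = (3·7² + 0)/(2·1) ≡ 4/2. 2⁻¹ ≡ 6 (mod 11), so λ ≡ 4·6 ≡ 2.
  x = λ² - 7 - 7 = 4 - 14 ≡ 1; y = λ·(7 - 1) - 1 ≡ 0. → (1, 0)
add G: (1, 0) + (7, 1). λ = (1 - 0)/(7 - 1) ≡ 1/6 mod 11. 6⁻¹ ≡ 2 (mod 11), so λ ≡ 2.
  x = λ² - 1 - 7 = 4 - 8 ≡ 7; y = λ·(1 - 7) - 0 ≡ 10. → (7, 10)
double: tangent at (7, 10): λ = (3·7² + 0)/(2·10) ≡ 4/9. 9⁻¹ ≡ 5 (mod 11), so λ ≡ 4·5 ≡ 9.
  x = λ² - 7 - 7 = 81 - 14 ≡ 1; y = λ·(7 - 1) - 10 ≡ 0. → (1, 0)
add G: (1, 0) + (7, 1). λ = (1 - 0)/(7 - 1) ≡ 1/6 mod 11. 6⁻¹ ≡ 2 (mod 11) since 6·2 = 12 ≡ 1, so λ ≡ 2.
  x = λ² - 1 - 7 = 4 - 8 ≡ 7; y = λ·(1 - 7) - 0 ≡ 10. → (7, 10)

(7, 10)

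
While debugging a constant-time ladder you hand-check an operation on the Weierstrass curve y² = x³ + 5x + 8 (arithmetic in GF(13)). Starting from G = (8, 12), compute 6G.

Double-and-add on 6 = (110)₂. Start with G = (8, 12) for the leading 1-bit.
double: tangent at (8, 12): λ = (3·8² + 5)/(2·12) ≡ 2/11. 11⁻¹ ≡ 6 (mod 13) since 11·6 = 66 ≡ 1, so λ ≡ 2·6 ≡ 12.
  x = λ² - 8 - 8 = 144 - 16 ≡ 11; y = λ·(8 - 11) - 12 ≡ 4. → (11, 4)
add G: (11, 4) + (8, 12). λ = (12 - 4)/(8 - 11) ≡ 8/10 mod 13. 10⁻¹ ≡ 4 (mod 13), so λ ≡ 6.
  x = λ² - 11 - 8 = 36 - 19 ≡ 4; y = λ·(11 - 4) - 4 ≡ 12. → (4, 12)
double: tangent at (4, 12): λ = (3·4² + 5)/(2·12) ≡ 1/11. 11⁻¹ ≡ 6 (mod 13), so λ ≡ 1·6 ≡ 6.
  x = λ² - 4 - 4 = 36 - 8 ≡ 2; y = λ·(4 - 2) - 12 ≡ 0. → (2, 0)

(2, 0)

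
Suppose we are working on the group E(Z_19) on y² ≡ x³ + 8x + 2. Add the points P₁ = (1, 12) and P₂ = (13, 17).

(9, 10)

(1, 12) + (13, 17). λ = (17 - 12)/(13 - 1) ≡ 5/12 mod 19. 12⁻¹ ≡ 8 (mod 19), so λ ≡ 2.
  x = λ² - 1 - 13 = 4 - 14 ≡ 9; y = λ·(1 - 9) - 12 ≡ 10. → (9, 10)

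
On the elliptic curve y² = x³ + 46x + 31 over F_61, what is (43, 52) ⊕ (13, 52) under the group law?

(5, 9)

(43, 52) + (13, 52). λ = (52 - 52)/(13 - 43) ≡ 0/31 mod 61. 31⁻¹ ≡ 2 (mod 61), so λ ≡ 0.
  x = λ² - 43 - 13 = 0 - 56 ≡ 5; y = λ·(43 - 5) - 52 ≡ 9. → (5, 9)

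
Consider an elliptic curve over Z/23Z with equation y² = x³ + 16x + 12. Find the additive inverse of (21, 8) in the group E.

-(21, 8) = (21, -8 mod 23) = (21, 15).

(21, 15)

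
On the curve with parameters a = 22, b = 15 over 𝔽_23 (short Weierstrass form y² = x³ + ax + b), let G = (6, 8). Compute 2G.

(17, 9)

tangent at (6, 8): λ = (3·6² + 22)/(2·8) ≡ 15/16. 16⁻¹ ≡ 13 (mod 23), so λ ≡ 15·13 ≡ 11.
  x = λ² - 6 - 6 = 121 - 12 ≡ 17; y = λ·(6 - 17) - 8 ≡ 9. → (17, 9)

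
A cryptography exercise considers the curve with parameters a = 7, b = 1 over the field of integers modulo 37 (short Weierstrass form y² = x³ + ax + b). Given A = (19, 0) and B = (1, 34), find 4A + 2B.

First 4A:
Repeated addition: build up to 4A.
2A: (19, 0) + (19, 0): same x and y₁ ≡ -y₂, so the sum is O.
3A: O + (19, 0) = (19, 0) (identity).
4A: (19, 0) + (19, 0): same x and y₁ ≡ -y₂, so the sum is O.
4A = O.
Next 2B:
Repeated addition: build up to 2B.
2B: tangent at (1, 34): λ = (3·1² + 7)/(2·34) ≡ 10/31. 31⁻¹ ≡ 6 (mod 37) since 31·6 = 186 ≡ 1, so λ ≡ 10·6 ≡ 23.
  x = λ² - 1 - 1 = 529 - 2 ≡ 9; y = λ·(1 - 9) - 34 ≡ 4. → (9, 4)
2B = (9, 4).
Finally 4A + 2B:
O + (9, 4) = (9, 4) (identity).

(9, 4)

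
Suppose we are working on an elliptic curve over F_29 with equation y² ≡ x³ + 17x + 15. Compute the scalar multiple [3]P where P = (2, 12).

(18, 11)

Repeated addition: build up to 3P.
2P: tangent at (2, 12): λ = (3·2² + 17)/(2·12) ≡ 0/24. 24⁻¹ ≡ 23 (mod 29) since 24·23 = 552 ≡ 1, so λ ≡ 0·23 ≡ 0.
  x = λ² - 2 - 2 = 0 - 4 ≡ 25; y = λ·(2 - 25) - 12 ≡ 17. → (25, 17)
3P: (25, 17) + (2, 12). λ = (12 - 17)/(2 - 25) ≡ 24/6 mod 29. 6⁻¹ ≡ 5 (mod 29), so λ ≡ 4.
  x = λ² - 25 - 2 = 16 - 27 ≡ 18; y = λ·(25 - 18) - 17 ≡ 11. → (18, 11)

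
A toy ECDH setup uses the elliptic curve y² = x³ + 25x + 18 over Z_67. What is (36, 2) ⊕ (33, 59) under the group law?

(24, 38)

(36, 2) + (33, 59). λ = (59 - 2)/(33 - 36) ≡ 57/64 mod 67. 64⁻¹ ≡ 22 (mod 67) since 64·22 = 1408 ≡ 1, so λ ≡ 48.
  x = λ² - 36 - 33 = 2304 - 69 ≡ 24; y = λ·(36 - 24) - 2 ≡ 38. → (24, 38)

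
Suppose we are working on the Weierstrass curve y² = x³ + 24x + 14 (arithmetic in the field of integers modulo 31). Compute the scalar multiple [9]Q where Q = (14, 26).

Repeated addition: build up to 9Q.
2Q: tangent at (14, 26): λ = (3·14² + 24)/(2·26) ≡ 23/21. 21⁻¹ ≡ 3 (mod 31) since 21·3 = 63 ≡ 1, so λ ≡ 23·3 ≡ 7.
  x = λ² - 14 - 14 = 49 - 28 ≡ 21; y = λ·(14 - 21) - 26 ≡ 18. → (21, 18)
3Q: (21, 18) + (14, 26). λ = (26 - 18)/(14 - 21) ≡ 8/24 mod 31. 24⁻¹ ≡ 22 (mod 31) since 24·22 = 528 ≡ 1, so λ ≡ 21.
  x = λ² - 21 - 14 = 441 - 35 ≡ 3; y = λ·(21 - 3) - 18 ≡ 19. → (3, 19)
4Q: (3, 19) + (14, 26). λ = (26 - 19)/(14 - 3) ≡ 7/11 mod 31. 11⁻¹ ≡ 17 (mod 31), so λ ≡ 26.
  x = λ² - 3 - 14 = 676 - 17 ≡ 8; y = λ·(3 - 8) - 19 ≡ 6. → (8, 6)
5Q: (8, 6) + (14, 26). λ = (26 - 6)/(14 - 8) ≡ 20/6 mod 31. 6⁻¹ ≡ 26 (mod 31), so λ ≡ 24.
  x = λ² - 8 - 14 = 576 - 22 ≡ 27; y = λ·(8 - 27) - 6 ≡ 3. → (27, 3)
6Q: (27, 3) + (14, 26). λ = (26 - 3)/(14 - 27) ≡ 23/18 mod 31. 18⁻¹ ≡ 19 (mod 31), so λ ≡ 3.
  x = λ² - 27 - 14 = 9 - 41 ≡ 30; y = λ·(27 - 30) - 3 ≡ 19. → (30, 19)
7Q: (30, 19) + (14, 26). λ = (26 - 19)/(14 - 30) ≡ 7/15 mod 31. 15⁻¹ ≡ 29 (mod 31), so λ ≡ 17.
  x = λ² - 30 - 14 = 289 - 44 ≡ 28; y = λ·(30 - 28) - 19 ≡ 15. → (28, 15)
8Q: (28, 15) + (14, 26). λ = (26 - 15)/(14 - 28) ≡ 11/17 mod 31. 17⁻¹ ≡ 11 (mod 31), so λ ≡ 28.
  x = λ² - 28 - 14 = 784 - 42 ≡ 29; y = λ·(28 - 29) - 15 ≡ 19. → (29, 19)
9Q: (29, 19) + (14, 26). λ = (26 - 19)/(14 - 29) ≡ 7/16 mod 31. 16⁻¹ ≡ 2 (mod 31), so λ ≡ 14.
  x = λ² - 29 - 14 = 196 - 43 ≡ 29; y = λ·(29 - 29) - 19 ≡ 12. → (29, 12)

(29, 12)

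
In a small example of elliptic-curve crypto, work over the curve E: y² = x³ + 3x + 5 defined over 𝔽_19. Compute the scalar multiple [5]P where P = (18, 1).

(0, 10)

Repeated addition: build up to 5P.
2P: tangent at (18, 1): λ = (3·18² + 3)/(2·1) ≡ 6/2. 2⁻¹ ≡ 10 (mod 19), so λ ≡ 6·10 ≡ 3.
  x = λ² - 18 - 18 = 9 - 36 ≡ 11; y = λ·(18 - 11) - 1 ≡ 1. → (11, 1)
3P: (11, 1) + (18, 1). λ = (1 - 1)/(18 - 11) ≡ 0/7 mod 19. 7⁻¹ ≡ 11 (mod 19) since 7·11 = 77 ≡ 1, so λ ≡ 0.
  x = λ² - 11 - 18 = 0 - 29 ≡ 9; y = λ·(11 - 9) - 1 ≡ 18. → (9, 18)
4P: (9, 18) + (18, 1). λ = (1 - 18)/(18 - 9) ≡ 2/9 mod 19. 9⁻¹ ≡ 17 (mod 19), so λ ≡ 15.
  x = λ² - 9 - 18 = 225 - 27 ≡ 8; y = λ·(9 - 8) - 18 ≡ 16. → (8, 16)
5P: (8, 16) + (18, 1). λ = (1 - 16)/(18 - 8) ≡ 4/10 mod 19. 10⁻¹ ≡ 2 (mod 19) since 10·2 = 20 ≡ 1, so λ ≡ 8.
  x = λ² - 8 - 18 = 64 - 26 ≡ 0; y = λ·(8 - 0) - 16 ≡ 10. → (0, 10)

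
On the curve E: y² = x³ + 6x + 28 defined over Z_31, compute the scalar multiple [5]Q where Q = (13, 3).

(5, 20)

Double-and-add on 5 = (101)₂. Start with Q = (13, 3) for the leading 1-bit.
double: tangent at (13, 3): λ = (3·13² + 6)/(2·3) ≡ 17/6. 6⁻¹ ≡ 26 (mod 31), so λ ≡ 17·26 ≡ 8.
  x = λ² - 13 - 13 = 64 - 26 ≡ 7; y = λ·(13 - 7) - 3 ≡ 14. → (7, 14)
double: tangent at (7, 14): λ = (3·7² + 6)/(2·14) ≡ 29/28. 28⁻¹ ≡ 10 (mod 31), so λ ≡ 29·10 ≡ 11.
  x = λ² - 7 - 7 = 121 - 14 ≡ 14; y = λ·(7 - 14) - 14 ≡ 2. → (14, 2)
add Q: (14, 2) + (13, 3). λ = (3 - 2)/(13 - 14) ≡ 1/30 mod 31. 30⁻¹ ≡ 30 (mod 31), so λ ≡ 30.
  x = λ² - 14 - 13 = 900 - 27 ≡ 5; y = λ·(14 - 5) - 2 ≡ 20. → (5, 20)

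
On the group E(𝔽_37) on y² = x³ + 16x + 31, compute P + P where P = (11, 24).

tangent at (11, 24): λ = (3·11² + 16)/(2·24) ≡ 9/11. 11⁻¹ ≡ 27 (mod 37) since 11·27 = 297 ≡ 1, so λ ≡ 9·27 ≡ 21.
  x = λ² - 11 - 11 = 441 - 22 ≡ 12; y = λ·(11 - 12) - 24 ≡ 29. → (12, 29)

(12, 29)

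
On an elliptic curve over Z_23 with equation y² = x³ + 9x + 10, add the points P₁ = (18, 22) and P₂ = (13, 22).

(15, 1)

(18, 22) + (13, 22). λ = (22 - 22)/(13 - 18) ≡ 0/18 mod 23. 18⁻¹ ≡ 9 (mod 23) since 18·9 = 162 ≡ 1, so λ ≡ 0.
  x = λ² - 18 - 13 = 0 - 31 ≡ 15; y = λ·(18 - 15) - 22 ≡ 1. → (15, 1)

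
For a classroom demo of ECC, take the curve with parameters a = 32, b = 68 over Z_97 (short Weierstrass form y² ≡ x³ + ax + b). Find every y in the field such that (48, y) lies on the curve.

x³ + 32x + 68 = 112196 ≡ 64 (mod 97).
Square roots of 64 mod 97: 8 and 89 (since 8² = 64 ≡ 64).

8, 89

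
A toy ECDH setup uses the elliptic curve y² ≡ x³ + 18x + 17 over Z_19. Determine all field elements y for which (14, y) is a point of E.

7, 12

x³ + 18x + 17 = 3013 ≡ 11 (mod 19).
Square roots of 11 mod 19: 7 and 12 (since 7² = 49 ≡ 11).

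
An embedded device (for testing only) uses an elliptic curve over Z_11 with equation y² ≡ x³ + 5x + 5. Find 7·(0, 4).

(0, 4)

Write Q = (0, 4).
Double-and-add on 7 = (111)₂. Start with Q = (0, 4) for the leading 1-bit.
double: tangent at (0, 4): λ = (3·0² + 5)/(2·4) ≡ 5/8. 8⁻¹ ≡ 7 (mod 11), so λ ≡ 5·7 ≡ 2.
  x = λ² - 0 - 0 = 4 - 0 ≡ 4; y = λ·(0 - 4) - 4 ≡ 10. → (4, 10)
add Q: (4, 10) + (0, 4). λ = (4 - 10)/(0 - 4) ≡ 5/7 mod 11. 7⁻¹ ≡ 8 (mod 11) since 7·8 = 56 ≡ 1, so λ ≡ 7.
  x = λ² - 4 - 0 = 49 - 4 ≡ 1; y = λ·(4 - 1) - 10 ≡ 0. → (1, 0)
double: (1, 0) + (1, 0): same x and y₁ ≡ -y₂, so the sum is ∞.
add Q: ∞ + (0, 4) = (0, 4) (identity).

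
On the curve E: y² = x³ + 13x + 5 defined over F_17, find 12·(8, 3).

(9, 1)

Write Q = (8, 3).
Double-and-add on 12 = (1100)₂. Start with Q = (8, 3) for the leading 1-bit.
double: tangent at (8, 3): λ = (3·8² + 13)/(2·3) ≡ 1/6. 6⁻¹ ≡ 3 (mod 17), so λ ≡ 1·3 ≡ 3.
  x = λ² - 8 - 8 = 9 - 16 ≡ 10; y = λ·(8 - 10) - 3 ≡ 8. → (10, 8)
add Q: (10, 8) + (8, 3). λ = (3 - 8)/(8 - 10) ≡ 12/15 mod 17. 15⁻¹ ≡ 8 (mod 17) since 15·8 = 120 ≡ 1, so λ ≡ 11.
  x = λ² - 10 - 8 = 121 - 18 ≡ 1; y = λ·(10 - 1) - 8 ≡ 6. → (1, 6)
double: tangent at (1, 6): λ = (3·1² + 13)/(2·6) ≡ 16/12. 12⁻¹ ≡ 10 (mod 17), so λ ≡ 16·10 ≡ 7.
  x = λ² - 1 - 1 = 49 - 2 ≡ 13; y = λ·(1 - 13) - 6 ≡ 12. → (13, 12)
double: tangent at (13, 12): λ = (3·13² + 13)/(2·12) ≡ 10/7. 7⁻¹ ≡ 5 (mod 17), so λ ≡ 10·5 ≡ 16.
  x = λ² - 13 - 13 = 256 - 26 ≡ 9; y = λ·(13 - 9) - 12 ≡ 1. → (9, 1)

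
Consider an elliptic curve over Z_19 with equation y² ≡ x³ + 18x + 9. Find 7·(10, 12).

(18, 3)

Write G = (10, 12).
Repeated addition: build up to 7G.
2G: tangent at (10, 12): λ = (3·10² + 18)/(2·12) ≡ 14/5. 5⁻¹ ≡ 4 (mod 19) since 5·4 = 20 ≡ 1, so λ ≡ 14·4 ≡ 18.
  x = λ² - 10 - 10 = 324 - 20 ≡ 0; y = λ·(10 - 0) - 12 ≡ 16. → (0, 16)
3G: (0, 16) + (10, 12). λ = (12 - 16)/(10 - 0) ≡ 15/10 mod 19. 10⁻¹ ≡ 2 (mod 19) since 10·2 = 20 ≡ 1, so λ ≡ 11.
  x = λ² - 0 - 10 = 121 - 10 ≡ 16; y = λ·(0 - 16) - 16 ≡ 17. → (16, 17)
4G: (16, 17) + (10, 12). λ = (12 - 17)/(10 - 16) ≡ 14/13 mod 19. 13⁻¹ ≡ 3 (mod 19), so λ ≡ 4.
  x = λ² - 16 - 10 = 16 - 26 ≡ 9; y = λ·(16 - 9) - 17 ≡ 11. → (9, 11)
5G: (9, 11) + (10, 12). λ = (12 - 11)/(10 - 9) ≡ 1/1 mod 19. 1⁻¹ ≡ 1 (mod 19) since 1·1 = 1 ≡ 1, so λ ≡ 1.
  x = λ² - 9 - 10 = 1 - 19 ≡ 1; y = λ·(9 - 1) - 11 ≡ 16. → (1, 16)
6G: (1, 16) + (10, 12). λ = (12 - 16)/(10 - 1) ≡ 15/9 mod 19. 9⁻¹ ≡ 17 (mod 19), so λ ≡ 8.
  x = λ² - 1 - 10 = 64 - 11 ≡ 15; y = λ·(1 - 15) - 16 ≡ 5. → (15, 5)
7G: (15, 5) + (10, 12). λ = (12 - 5)/(10 - 15) ≡ 7/14 mod 19. 14⁻¹ ≡ 15 (mod 19), so λ ≡ 10.
  x = λ² - 15 - 10 = 100 - 25 ≡ 18; y = λ·(15 - 18) - 5 ≡ 3. → (18, 3)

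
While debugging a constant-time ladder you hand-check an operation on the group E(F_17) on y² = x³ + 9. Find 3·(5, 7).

(13, 9)

Write Q = (5, 7).
Repeated addition: build up to 3Q.
2Q: tangent at (5, 7): λ = (3·5² + 0)/(2·7) ≡ 7/14. 14⁻¹ ≡ 11 (mod 17), so λ ≡ 7·11 ≡ 9.
  x = λ² - 5 - 5 = 81 - 10 ≡ 3; y = λ·(5 - 3) - 7 ≡ 11. → (3, 11)
3Q: (3, 11) + (5, 7). λ = (7 - 11)/(5 - 3) ≡ 13/2 mod 17. 2⁻¹ ≡ 9 (mod 17) since 2·9 = 18 ≡ 1, so λ ≡ 15.
  x = λ² - 3 - 5 = 225 - 8 ≡ 13; y = λ·(3 - 13) - 11 ≡ 9. → (13, 9)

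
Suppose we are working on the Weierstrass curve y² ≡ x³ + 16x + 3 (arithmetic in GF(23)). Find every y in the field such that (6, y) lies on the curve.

4, 19

x³ + 16x + 3 = 315 ≡ 16 (mod 23).
Square roots of 16 mod 23: 4 and 19 (since 4² = 16 ≡ 16).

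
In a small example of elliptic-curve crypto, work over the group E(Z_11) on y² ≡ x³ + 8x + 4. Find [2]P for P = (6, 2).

(4, 1)

tangent at (6, 2): λ = (3·6² + 8)/(2·2) ≡ 6/4. 4⁻¹ ≡ 3 (mod 11), so λ ≡ 6·3 ≡ 7.
  x = λ² - 6 - 6 = 49 - 12 ≡ 4; y = λ·(6 - 4) - 2 ≡ 1. → (4, 1)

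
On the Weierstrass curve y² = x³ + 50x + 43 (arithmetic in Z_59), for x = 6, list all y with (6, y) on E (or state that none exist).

x³ + 50x + 43 = 559 ≡ 28 (mod 59).
Square roots of 28 mod 59: 21 and 38 (since 21² = 441 ≡ 28).

21, 38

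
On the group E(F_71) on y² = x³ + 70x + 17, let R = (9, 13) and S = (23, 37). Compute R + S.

(26, 39)

(9, 13) + (23, 37). λ = (37 - 13)/(23 - 9) ≡ 24/14 mod 71. 14⁻¹ ≡ 66 (mod 71) since 14·66 = 924 ≡ 1, so λ ≡ 22.
  x = λ² - 9 - 23 = 484 - 32 ≡ 26; y = λ·(9 - 26) - 13 ≡ 39. → (26, 39)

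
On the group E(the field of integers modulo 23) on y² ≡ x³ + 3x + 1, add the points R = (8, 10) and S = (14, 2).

(8, 10) + (14, 2). λ = (2 - 10)/(14 - 8) ≡ 15/6 mod 23. 6⁻¹ ≡ 4 (mod 23), so λ ≡ 14.
  x = λ² - 8 - 14 = 196 - 22 ≡ 13; y = λ·(8 - 13) - 10 ≡ 12. → (13, 12)

(13, 12)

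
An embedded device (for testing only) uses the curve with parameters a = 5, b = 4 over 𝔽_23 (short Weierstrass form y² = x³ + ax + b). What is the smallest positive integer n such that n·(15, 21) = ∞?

2P: tangent at (15, 21): λ = (3·15² + 5)/(2·21) ≡ 13/19. 19⁻¹ ≡ 17 (mod 23), so λ ≡ 13·17 ≡ 14.
  x = λ² - 15 - 15 = 196 - 30 ≡ 5; y = λ·(15 - 5) - 21 ≡ 4. → (5, 4)
3P: (5, 4) + (15, 21). λ = (21 - 4)/(15 - 5) ≡ 17/10 mod 23. 10⁻¹ ≡ 7 (mod 23), so λ ≡ 4.
  x = λ² - 5 - 15 = 16 - 20 ≡ 19; y = λ·(5 - 19) - 4 ≡ 9. → (19, 9)
4P: (19, 9) + (15, 21). λ = (21 - 9)/(15 - 19) ≡ 12/19 mod 23. 19⁻¹ ≡ 17 (mod 23) since 19·17 = 323 ≡ 1, so λ ≡ 20.
  x = λ² - 19 - 15 = 400 - 34 ≡ 21; y = λ·(19 - 21) - 9 ≡ 20. → (21, 20)
5P: (21, 20) + (15, 21). λ = (21 - 20)/(15 - 21) ≡ 1/17 mod 23. 17⁻¹ ≡ 19 (mod 23) since 17·19 = 323 ≡ 1, so λ ≡ 19.
  x = λ² - 21 - 15 = 361 - 36 ≡ 3; y = λ·(21 - 3) - 20 ≡ 0. → (3, 0)
6P: (3, 0) + (15, 21). λ = (21 - 0)/(15 - 3) ≡ 21/12 mod 23. 12⁻¹ ≡ 2 (mod 23), so λ ≡ 19.
  x = λ² - 3 - 15 = 361 - 18 ≡ 21; y = λ·(3 - 21) - 0 ≡ 3. → (21, 3)
7P: (21, 3) + (15, 21). λ = (21 - 3)/(15 - 21) ≡ 18/17 mod 23. 17⁻¹ ≡ 19 (mod 23) since 17·19 = 323 ≡ 1, so λ ≡ 20.
  x = λ² - 21 - 15 = 400 - 36 ≡ 19; y = λ·(21 - 19) - 3 ≡ 14. → (19, 14)
8P: (19, 14) + (15, 21). λ = (21 - 14)/(15 - 19) ≡ 7/19 mod 23. 19⁻¹ ≡ 17 (mod 23), so λ ≡ 4.
  x = λ² - 19 - 15 = 16 - 34 ≡ 5; y = λ·(19 - 5) - 14 ≡ 19. → (5, 19)
9P: (5, 19) + (15, 21). λ = (21 - 19)/(15 - 5) ≡ 2/10 mod 23. 10⁻¹ ≡ 7 (mod 23) since 10·7 = 70 ≡ 1, so λ ≡ 14.
  x = λ² - 5 - 15 = 196 - 20 ≡ 15; y = λ·(5 - 15) - 19 ≡ 2. → (15, 2)
10P: (15, 2) + (15, 21): same x and y₁ ≡ -y₂, so the sum is ∞.
10P = ∞, so the order is 10.

10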